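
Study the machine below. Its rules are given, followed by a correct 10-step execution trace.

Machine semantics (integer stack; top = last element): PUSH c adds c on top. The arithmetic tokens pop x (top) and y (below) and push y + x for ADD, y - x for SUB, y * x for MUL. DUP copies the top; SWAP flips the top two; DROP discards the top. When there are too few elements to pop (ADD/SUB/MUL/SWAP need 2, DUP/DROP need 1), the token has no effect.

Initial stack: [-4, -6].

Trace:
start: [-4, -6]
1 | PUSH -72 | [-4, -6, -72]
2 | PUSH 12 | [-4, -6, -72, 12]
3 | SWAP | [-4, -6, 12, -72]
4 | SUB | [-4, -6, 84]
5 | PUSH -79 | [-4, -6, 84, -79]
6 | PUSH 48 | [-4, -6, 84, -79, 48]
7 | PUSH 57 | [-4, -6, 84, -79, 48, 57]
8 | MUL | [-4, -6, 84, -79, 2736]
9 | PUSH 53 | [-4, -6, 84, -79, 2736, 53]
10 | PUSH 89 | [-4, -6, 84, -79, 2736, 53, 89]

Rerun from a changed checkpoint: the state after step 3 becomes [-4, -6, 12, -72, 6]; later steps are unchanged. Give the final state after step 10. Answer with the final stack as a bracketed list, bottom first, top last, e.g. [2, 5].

[-4, -6, 12, -78, -79, 2736, 53, 89]

state after step 3 := [-4, -6, 12, -72, 6]
4 | SUB | [-4, -6, 12, -78]
5 | PUSH -79 | [-4, -6, 12, -78, -79]
6 | PUSH 48 | [-4, -6, 12, -78, -79, 48]
7 | PUSH 57 | [-4, -6, 12, -78, -79, 48, 57]
8 | MUL | [-4, -6, 12, -78, -79, 2736]
9 | PUSH 53 | [-4, -6, 12, -78, -79, 2736, 53]
10 | PUSH 89 | [-4, -6, 12, -78, -79, 2736, 53, 89]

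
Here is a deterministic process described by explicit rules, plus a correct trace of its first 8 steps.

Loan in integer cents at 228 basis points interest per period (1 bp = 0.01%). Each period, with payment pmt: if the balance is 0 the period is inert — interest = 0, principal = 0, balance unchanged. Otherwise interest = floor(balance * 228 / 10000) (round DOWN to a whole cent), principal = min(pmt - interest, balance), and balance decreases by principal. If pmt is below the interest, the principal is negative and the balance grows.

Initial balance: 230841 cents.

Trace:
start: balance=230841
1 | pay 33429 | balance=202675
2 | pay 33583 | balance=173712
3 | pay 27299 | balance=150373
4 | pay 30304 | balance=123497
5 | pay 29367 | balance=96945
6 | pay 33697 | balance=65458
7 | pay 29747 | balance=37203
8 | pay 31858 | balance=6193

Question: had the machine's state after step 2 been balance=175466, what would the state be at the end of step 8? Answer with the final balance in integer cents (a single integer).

8202

state after step 2 := balance=175466
3 | pay 27299 | balance=152167
4 | pay 30304 | balance=125332
5 | pay 29367 | balance=98822
6 | pay 33697 | balance=67378
7 | pay 29747 | balance=39167
8 | pay 31858 | balance=8202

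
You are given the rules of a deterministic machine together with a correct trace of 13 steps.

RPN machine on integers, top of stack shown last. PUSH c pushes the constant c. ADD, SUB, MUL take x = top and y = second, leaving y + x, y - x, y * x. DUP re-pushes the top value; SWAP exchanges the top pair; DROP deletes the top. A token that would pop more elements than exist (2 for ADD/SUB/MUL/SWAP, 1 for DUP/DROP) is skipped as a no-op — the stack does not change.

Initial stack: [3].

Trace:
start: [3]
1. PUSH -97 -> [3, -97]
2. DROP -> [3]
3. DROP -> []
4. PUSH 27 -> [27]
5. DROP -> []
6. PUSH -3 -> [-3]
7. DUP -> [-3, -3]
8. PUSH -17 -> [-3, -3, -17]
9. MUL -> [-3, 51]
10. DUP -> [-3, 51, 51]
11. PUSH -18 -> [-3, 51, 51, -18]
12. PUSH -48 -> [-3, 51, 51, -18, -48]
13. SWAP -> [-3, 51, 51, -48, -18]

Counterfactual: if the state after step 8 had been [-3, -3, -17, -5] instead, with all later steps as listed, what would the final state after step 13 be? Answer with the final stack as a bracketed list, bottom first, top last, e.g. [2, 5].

state after step 8 := [-3, -3, -17, -5]
9. MUL -> [-3, -3, 85]
10. DUP -> [-3, -3, 85, 85]
11. PUSH -18 -> [-3, -3, 85, 85, -18]
12. PUSH -48 -> [-3, -3, 85, 85, -18, -48]
13. SWAP -> [-3, -3, 85, 85, -48, -18]

[-3, -3, 85, 85, -48, -18]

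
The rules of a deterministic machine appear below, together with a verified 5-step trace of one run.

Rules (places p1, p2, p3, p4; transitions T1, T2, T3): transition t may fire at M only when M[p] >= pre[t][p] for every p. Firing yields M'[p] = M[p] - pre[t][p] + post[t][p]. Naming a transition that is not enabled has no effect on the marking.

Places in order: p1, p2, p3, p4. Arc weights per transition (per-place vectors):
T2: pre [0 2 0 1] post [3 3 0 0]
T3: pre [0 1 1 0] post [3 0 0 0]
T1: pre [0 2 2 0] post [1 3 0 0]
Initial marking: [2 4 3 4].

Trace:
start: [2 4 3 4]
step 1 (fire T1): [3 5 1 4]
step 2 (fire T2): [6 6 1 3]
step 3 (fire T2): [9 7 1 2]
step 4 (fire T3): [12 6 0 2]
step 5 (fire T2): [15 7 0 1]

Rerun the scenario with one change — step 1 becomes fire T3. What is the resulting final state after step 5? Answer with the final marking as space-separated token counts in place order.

17 5 1 1

(re-executing from step 1 with the substitution; state before step 1: [2 4 3 4])
step 1 (fire T3): [5 3 2 4]
step 2 (fire T2): [8 4 2 3]
step 3 (fire T2): [11 5 2 2]
step 4 (fire T3): [14 4 1 2]
step 5 (fire T2): [17 5 1 1]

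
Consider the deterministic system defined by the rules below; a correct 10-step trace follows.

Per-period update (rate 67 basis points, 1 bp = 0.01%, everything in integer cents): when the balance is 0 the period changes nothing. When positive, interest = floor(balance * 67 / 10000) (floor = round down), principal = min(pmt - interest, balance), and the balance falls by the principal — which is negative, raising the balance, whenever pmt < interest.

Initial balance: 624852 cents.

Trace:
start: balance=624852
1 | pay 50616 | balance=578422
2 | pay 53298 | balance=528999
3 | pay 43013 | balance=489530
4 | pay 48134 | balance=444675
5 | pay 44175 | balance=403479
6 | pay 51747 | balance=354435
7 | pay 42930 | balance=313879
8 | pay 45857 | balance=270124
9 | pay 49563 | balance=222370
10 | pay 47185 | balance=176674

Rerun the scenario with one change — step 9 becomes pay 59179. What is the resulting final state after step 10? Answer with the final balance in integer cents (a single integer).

(re-executing from step 9 with the substitution; state before step 9: balance=270124)
9 | pay 59179 | balance=212754
10 | pay 47185 | balance=166994

166994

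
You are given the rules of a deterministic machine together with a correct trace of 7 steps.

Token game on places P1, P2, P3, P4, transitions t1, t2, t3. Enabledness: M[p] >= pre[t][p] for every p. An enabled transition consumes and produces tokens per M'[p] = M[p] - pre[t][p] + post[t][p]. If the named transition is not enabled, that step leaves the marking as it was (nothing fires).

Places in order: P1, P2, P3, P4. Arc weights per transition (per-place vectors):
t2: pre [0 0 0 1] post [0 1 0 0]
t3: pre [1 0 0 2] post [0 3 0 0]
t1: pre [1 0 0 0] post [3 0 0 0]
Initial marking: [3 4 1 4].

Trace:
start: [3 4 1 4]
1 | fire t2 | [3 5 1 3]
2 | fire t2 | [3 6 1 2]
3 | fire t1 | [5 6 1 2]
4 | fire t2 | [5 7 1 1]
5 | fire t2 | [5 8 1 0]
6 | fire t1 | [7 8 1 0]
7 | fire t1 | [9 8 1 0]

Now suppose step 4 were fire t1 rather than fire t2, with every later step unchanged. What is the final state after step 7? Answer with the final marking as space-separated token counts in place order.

(re-executing from step 4 with the substitution; state before step 4: [5 6 1 2])
4 | fire t1 | [7 6 1 2]
5 | fire t2 | [7 7 1 1]
6 | fire t1 | [9 7 1 1]
7 | fire t1 | [11 7 1 1]

11 7 1 1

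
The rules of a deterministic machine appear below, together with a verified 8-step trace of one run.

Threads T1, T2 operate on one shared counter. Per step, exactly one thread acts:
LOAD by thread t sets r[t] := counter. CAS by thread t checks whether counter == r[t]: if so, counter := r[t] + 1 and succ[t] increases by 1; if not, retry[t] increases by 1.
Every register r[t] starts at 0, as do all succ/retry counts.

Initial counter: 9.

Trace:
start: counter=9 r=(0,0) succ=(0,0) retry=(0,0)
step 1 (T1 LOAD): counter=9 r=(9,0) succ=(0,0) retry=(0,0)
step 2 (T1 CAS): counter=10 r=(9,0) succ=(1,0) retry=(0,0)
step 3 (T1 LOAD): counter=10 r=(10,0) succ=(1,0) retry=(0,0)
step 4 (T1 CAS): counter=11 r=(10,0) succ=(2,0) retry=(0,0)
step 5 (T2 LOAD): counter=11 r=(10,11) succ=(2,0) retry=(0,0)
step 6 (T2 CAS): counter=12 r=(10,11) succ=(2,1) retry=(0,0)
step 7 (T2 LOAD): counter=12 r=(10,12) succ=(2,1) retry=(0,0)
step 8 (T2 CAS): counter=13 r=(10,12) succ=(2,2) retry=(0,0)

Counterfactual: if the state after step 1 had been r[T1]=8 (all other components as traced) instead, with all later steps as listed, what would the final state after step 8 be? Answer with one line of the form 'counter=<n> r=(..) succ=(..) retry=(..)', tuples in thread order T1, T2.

counter=12 r=(9,11) succ=(1,2) retry=(1,0)

state after step 1 := counter=9 r=(8,0) succ=(0,0) retry=(0,0)
step 2 (T1 CAS): counter=9 r=(8,0) succ=(0,0) retry=(1,0)
step 3 (T1 LOAD): counter=9 r=(9,0) succ=(0,0) retry=(1,0)
step 4 (T1 CAS): counter=10 r=(9,0) succ=(1,0) retry=(1,0)
step 5 (T2 LOAD): counter=10 r=(9,10) succ=(1,0) retry=(1,0)
step 6 (T2 CAS): counter=11 r=(9,10) succ=(1,1) retry=(1,0)
step 7 (T2 LOAD): counter=11 r=(9,11) succ=(1,1) retry=(1,0)
step 8 (T2 CAS): counter=12 r=(9,11) succ=(1,2) retry=(1,0)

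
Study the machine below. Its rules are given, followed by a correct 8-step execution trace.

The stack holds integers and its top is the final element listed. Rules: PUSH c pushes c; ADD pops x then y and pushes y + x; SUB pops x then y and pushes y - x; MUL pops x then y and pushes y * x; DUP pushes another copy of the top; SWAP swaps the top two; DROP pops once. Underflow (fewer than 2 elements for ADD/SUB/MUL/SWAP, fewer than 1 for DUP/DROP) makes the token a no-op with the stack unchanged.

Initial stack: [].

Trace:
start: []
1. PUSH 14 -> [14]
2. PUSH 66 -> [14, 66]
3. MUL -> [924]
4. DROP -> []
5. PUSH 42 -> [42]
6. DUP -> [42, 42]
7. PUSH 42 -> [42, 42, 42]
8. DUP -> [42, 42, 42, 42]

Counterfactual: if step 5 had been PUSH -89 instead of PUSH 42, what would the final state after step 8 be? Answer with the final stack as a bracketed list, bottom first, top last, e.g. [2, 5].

[-89, -89, 42, 42]

(re-executing from step 5 with the substitution; state before step 5: [])
5. PUSH -89 -> [-89]
6. DUP -> [-89, -89]
7. PUSH 42 -> [-89, -89, 42]
8. DUP -> [-89, -89, 42, 42]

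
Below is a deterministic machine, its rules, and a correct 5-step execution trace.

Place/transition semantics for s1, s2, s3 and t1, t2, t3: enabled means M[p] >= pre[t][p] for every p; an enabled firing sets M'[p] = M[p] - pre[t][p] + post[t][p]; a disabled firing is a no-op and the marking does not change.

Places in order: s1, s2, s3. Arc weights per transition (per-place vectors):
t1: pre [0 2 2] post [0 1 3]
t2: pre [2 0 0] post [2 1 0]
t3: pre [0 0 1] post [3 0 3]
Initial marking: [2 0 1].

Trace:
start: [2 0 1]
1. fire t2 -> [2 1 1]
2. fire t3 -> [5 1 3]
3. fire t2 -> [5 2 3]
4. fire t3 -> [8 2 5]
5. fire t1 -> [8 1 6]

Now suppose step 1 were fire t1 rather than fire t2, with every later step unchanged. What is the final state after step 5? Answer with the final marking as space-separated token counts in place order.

(re-executing from step 1 with the substitution; state before step 1: [2 0 1])
1. fire t1 -> [2 0 1]
2. fire t3 -> [5 0 3]
3. fire t2 -> [5 1 3]
4. fire t3 -> [8 1 5]
5. fire t1 -> [8 1 5]

8 1 5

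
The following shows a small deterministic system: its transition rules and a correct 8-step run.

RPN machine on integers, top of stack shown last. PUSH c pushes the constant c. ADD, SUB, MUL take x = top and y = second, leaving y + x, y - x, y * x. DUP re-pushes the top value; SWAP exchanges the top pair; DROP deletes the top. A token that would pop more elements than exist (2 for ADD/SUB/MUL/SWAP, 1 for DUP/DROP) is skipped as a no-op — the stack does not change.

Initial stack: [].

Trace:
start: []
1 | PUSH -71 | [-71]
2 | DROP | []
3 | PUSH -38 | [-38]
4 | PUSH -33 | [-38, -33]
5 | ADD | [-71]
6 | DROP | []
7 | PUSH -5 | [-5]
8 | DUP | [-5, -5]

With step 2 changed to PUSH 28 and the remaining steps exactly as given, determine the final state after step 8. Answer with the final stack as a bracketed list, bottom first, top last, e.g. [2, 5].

[-71, 28, -5, -5]

(re-executing from step 2 with the substitution; state before step 2: [-71])
2 | PUSH 28 | [-71, 28]
3 | PUSH -38 | [-71, 28, -38]
4 | PUSH -33 | [-71, 28, -38, -33]
5 | ADD | [-71, 28, -71]
6 | DROP | [-71, 28]
7 | PUSH -5 | [-71, 28, -5]
8 | DUP | [-71, 28, -5, -5]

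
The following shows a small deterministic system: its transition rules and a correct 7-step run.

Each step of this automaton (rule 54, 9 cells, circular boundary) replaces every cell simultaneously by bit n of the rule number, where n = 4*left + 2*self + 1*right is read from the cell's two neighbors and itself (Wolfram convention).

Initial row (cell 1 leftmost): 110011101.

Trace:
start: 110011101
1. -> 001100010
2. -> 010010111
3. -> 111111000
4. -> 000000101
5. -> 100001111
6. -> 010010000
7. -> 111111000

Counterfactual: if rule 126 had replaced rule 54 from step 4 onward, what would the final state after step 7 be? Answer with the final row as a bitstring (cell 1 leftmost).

110011000

(re-executing steps 4..7 under rule 126; state before step 4: 111111000)
4. -> 100001101
5. -> 110011111
6. -> 011110000
7. -> 110011000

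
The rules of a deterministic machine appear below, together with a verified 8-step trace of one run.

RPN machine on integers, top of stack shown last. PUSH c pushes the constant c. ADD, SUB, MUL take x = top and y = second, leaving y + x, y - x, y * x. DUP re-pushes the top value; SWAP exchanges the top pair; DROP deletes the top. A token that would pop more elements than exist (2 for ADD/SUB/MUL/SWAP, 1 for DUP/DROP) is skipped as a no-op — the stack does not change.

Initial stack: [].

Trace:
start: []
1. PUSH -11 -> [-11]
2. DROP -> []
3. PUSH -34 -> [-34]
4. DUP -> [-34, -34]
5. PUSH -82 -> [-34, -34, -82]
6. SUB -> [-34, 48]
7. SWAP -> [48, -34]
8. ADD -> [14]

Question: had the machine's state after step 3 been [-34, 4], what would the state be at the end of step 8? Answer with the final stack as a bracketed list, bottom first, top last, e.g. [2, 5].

[-34, 90]

state after step 3 := [-34, 4]
4. DUP -> [-34, 4, 4]
5. PUSH -82 -> [-34, 4, 4, -82]
6. SUB -> [-34, 4, 86]
7. SWAP -> [-34, 86, 4]
8. ADD -> [-34, 90]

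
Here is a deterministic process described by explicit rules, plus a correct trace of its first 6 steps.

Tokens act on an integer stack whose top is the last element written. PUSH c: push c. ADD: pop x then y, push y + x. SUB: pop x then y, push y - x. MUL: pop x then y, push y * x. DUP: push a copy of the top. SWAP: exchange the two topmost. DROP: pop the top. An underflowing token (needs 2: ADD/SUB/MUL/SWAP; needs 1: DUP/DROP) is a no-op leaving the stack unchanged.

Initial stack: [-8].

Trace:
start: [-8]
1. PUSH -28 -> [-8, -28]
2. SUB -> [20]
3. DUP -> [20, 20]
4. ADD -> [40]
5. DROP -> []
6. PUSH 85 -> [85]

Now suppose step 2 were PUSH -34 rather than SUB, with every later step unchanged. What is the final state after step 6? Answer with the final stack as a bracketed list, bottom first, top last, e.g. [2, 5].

(re-executing from step 2 with the substitution; state before step 2: [-8, -28])
2. PUSH -34 -> [-8, -28, -34]
3. DUP -> [-8, -28, -34, -34]
4. ADD -> [-8, -28, -68]
5. DROP -> [-8, -28]
6. PUSH 85 -> [-8, -28, 85]

[-8, -28, 85]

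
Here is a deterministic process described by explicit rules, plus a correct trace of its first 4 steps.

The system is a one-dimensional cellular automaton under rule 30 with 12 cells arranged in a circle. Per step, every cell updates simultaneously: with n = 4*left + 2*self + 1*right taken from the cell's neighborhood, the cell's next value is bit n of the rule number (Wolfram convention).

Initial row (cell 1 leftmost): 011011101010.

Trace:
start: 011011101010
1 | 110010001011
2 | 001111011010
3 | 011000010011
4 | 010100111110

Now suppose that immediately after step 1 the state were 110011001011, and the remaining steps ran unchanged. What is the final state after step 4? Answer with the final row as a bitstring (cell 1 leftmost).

010101110110

state after step 1 := 110011001011
2 | 001110111010
3 | 011000100011
4 | 010101110110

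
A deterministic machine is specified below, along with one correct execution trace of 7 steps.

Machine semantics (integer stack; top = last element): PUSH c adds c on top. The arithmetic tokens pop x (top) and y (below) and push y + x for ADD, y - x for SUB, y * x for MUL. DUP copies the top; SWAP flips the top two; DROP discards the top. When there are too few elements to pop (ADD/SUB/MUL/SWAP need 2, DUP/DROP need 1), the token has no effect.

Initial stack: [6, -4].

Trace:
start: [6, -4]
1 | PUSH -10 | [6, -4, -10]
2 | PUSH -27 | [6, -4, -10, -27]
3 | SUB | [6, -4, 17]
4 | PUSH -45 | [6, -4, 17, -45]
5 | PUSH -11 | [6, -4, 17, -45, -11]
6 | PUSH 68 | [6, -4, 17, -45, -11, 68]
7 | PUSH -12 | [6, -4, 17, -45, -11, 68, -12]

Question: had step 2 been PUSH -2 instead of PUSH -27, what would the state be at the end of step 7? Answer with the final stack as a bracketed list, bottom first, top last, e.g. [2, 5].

(re-executing from step 2 with the substitution; state before step 2: [6, -4, -10])
2 | PUSH -2 | [6, -4, -10, -2]
3 | SUB | [6, -4, -8]
4 | PUSH -45 | [6, -4, -8, -45]
5 | PUSH -11 | [6, -4, -8, -45, -11]
6 | PUSH 68 | [6, -4, -8, -45, -11, 68]
7 | PUSH -12 | [6, -4, -8, -45, -11, 68, -12]

[6, -4, -8, -45, -11, 68, -12]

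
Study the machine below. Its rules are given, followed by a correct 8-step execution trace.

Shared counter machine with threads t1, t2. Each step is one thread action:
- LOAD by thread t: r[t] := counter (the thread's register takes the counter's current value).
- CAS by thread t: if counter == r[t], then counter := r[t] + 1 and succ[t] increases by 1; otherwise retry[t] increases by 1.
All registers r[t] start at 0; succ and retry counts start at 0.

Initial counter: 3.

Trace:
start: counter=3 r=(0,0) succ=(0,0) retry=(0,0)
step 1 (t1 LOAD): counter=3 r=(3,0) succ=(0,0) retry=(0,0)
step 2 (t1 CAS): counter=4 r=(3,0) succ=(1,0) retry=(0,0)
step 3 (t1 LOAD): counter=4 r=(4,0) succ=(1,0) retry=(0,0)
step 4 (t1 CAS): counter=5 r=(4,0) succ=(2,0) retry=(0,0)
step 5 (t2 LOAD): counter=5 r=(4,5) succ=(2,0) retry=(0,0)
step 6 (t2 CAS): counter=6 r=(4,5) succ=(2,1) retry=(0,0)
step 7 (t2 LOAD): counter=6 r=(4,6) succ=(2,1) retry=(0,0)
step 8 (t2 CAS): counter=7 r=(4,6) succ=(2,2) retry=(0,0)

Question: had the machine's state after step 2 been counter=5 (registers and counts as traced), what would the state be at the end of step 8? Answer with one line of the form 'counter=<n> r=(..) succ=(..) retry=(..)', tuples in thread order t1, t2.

state after step 2 := counter=5 r=(3,0) succ=(1,0) retry=(0,0)
step 3 (t1 LOAD): counter=5 r=(5,0) succ=(1,0) retry=(0,0)
step 4 (t1 CAS): counter=6 r=(5,0) succ=(2,0) retry=(0,0)
step 5 (t2 LOAD): counter=6 r=(5,6) succ=(2,0) retry=(0,0)
step 6 (t2 CAS): counter=7 r=(5,6) succ=(2,1) retry=(0,0)
step 7 (t2 LOAD): counter=7 r=(5,7) succ=(2,1) retry=(0,0)
step 8 (t2 CAS): counter=8 r=(5,7) succ=(2,2) retry=(0,0)

counter=8 r=(5,7) succ=(2,2) retry=(0,0)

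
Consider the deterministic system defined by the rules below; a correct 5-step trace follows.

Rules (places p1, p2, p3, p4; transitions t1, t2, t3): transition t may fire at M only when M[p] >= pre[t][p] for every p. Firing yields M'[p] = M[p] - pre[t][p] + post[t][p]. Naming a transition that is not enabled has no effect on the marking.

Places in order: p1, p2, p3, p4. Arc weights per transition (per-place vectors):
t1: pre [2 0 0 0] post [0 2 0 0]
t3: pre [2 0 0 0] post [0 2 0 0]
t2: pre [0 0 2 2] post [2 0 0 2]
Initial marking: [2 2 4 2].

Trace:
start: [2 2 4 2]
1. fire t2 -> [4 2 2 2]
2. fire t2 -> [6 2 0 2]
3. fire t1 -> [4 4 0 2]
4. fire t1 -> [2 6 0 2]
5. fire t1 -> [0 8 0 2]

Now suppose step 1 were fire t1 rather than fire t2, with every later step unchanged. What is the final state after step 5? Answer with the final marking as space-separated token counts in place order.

0 6 2 2

(re-executing from step 1 with the substitution; state before step 1: [2 2 4 2])
1. fire t1 -> [0 4 4 2]
2. fire t2 -> [2 4 2 2]
3. fire t1 -> [0 6 2 2]
4. fire t1 -> [0 6 2 2]
5. fire t1 -> [0 6 2 2]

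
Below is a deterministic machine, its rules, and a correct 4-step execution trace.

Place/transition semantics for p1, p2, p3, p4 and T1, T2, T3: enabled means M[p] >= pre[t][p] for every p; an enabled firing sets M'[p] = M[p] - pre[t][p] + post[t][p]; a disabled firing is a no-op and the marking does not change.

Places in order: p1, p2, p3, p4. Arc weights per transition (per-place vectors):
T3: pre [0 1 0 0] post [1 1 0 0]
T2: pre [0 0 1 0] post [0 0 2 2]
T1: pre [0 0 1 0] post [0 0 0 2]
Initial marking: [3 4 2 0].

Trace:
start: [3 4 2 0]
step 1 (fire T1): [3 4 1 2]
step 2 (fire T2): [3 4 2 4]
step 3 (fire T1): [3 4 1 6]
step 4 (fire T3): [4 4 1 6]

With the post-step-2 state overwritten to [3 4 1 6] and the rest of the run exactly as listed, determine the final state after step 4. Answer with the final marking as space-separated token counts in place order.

4 4 0 8

state after step 2 := [3 4 1 6]
step 3 (fire T1): [3 4 0 8]
step 4 (fire T3): [4 4 0 8]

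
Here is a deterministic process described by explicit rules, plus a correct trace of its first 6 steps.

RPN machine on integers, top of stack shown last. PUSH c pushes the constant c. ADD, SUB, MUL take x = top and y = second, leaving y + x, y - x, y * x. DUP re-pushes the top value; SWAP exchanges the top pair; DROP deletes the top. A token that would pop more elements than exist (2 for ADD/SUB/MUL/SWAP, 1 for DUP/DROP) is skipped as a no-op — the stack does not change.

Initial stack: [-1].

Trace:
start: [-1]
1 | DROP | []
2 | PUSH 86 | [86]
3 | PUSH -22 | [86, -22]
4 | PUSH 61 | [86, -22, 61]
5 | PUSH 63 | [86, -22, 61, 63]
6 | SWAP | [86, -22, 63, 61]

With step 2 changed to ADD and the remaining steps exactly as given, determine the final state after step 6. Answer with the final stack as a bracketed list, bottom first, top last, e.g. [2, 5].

[-22, 63, 61]

(re-executing from step 2 with the substitution; state before step 2: [])
2 | ADD | []
3 | PUSH -22 | [-22]
4 | PUSH 61 | [-22, 61]
5 | PUSH 63 | [-22, 61, 63]
6 | SWAP | [-22, 63, 61]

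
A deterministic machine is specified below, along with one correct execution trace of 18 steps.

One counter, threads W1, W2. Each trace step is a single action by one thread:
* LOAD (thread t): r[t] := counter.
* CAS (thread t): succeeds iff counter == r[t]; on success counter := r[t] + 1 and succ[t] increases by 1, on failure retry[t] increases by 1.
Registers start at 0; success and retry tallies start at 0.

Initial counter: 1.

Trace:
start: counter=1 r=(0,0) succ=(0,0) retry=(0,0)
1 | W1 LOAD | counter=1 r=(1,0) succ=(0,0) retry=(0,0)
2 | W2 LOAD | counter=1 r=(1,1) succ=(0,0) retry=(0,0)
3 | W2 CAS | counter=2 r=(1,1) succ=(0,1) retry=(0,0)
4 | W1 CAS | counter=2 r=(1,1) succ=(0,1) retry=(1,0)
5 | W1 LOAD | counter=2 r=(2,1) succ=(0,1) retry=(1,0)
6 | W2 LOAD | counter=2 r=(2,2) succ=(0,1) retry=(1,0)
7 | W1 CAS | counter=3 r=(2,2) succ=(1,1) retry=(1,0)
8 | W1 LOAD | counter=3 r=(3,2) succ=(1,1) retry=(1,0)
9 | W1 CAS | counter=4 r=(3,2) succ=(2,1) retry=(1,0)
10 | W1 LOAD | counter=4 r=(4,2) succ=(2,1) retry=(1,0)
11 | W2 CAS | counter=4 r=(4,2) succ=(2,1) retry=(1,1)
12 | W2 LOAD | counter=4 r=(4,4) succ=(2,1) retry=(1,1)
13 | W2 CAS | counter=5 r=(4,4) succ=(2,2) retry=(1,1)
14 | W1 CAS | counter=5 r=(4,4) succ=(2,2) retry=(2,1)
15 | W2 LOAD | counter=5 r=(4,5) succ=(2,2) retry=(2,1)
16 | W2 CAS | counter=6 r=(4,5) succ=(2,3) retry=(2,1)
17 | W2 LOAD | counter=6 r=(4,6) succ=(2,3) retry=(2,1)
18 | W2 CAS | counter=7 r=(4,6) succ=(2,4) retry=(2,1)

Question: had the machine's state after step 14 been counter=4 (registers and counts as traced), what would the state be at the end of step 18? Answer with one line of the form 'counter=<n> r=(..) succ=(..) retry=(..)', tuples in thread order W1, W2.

counter=6 r=(4,5) succ=(2,4) retry=(2,1)

state after step 14 := counter=4 r=(4,4) succ=(2,2) retry=(2,1)
15 | W2 LOAD | counter=4 r=(4,4) succ=(2,2) retry=(2,1)
16 | W2 CAS | counter=5 r=(4,4) succ=(2,3) retry=(2,1)
17 | W2 LOAD | counter=5 r=(4,5) succ=(2,3) retry=(2,1)
18 | W2 CAS | counter=6 r=(4,5) succ=(2,4) retry=(2,1)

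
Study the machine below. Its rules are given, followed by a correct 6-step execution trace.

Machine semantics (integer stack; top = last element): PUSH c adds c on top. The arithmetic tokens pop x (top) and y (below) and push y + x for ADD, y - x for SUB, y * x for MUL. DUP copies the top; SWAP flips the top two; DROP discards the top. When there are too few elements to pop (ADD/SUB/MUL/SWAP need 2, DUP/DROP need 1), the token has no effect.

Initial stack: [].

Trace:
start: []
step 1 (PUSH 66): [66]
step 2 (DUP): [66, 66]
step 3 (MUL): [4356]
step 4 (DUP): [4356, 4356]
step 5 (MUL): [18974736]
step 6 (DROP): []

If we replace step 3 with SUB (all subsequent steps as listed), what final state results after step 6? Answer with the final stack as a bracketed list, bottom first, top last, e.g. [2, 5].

(re-executing from step 3 with the substitution; state before step 3: [66, 66])
step 3 (SUB): [0]
step 4 (DUP): [0, 0]
step 5 (MUL): [0]
step 6 (DROP): []

[]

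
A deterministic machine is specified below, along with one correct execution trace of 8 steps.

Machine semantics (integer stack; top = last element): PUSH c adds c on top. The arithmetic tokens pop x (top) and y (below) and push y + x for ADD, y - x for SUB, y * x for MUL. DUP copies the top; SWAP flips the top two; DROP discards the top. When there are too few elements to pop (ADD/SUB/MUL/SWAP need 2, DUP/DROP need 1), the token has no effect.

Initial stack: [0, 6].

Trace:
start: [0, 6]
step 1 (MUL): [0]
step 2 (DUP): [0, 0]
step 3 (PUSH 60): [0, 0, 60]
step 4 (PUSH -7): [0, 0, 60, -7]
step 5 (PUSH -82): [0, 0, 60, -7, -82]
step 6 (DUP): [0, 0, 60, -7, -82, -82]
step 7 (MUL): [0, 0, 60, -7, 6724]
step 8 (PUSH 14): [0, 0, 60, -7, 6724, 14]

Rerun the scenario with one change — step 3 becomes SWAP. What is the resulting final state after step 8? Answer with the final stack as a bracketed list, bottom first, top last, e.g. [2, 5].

[0, 0, -7, 6724, 14]

(re-executing from step 3 with the substitution; state before step 3: [0, 0])
step 3 (SWAP): [0, 0]
step 4 (PUSH -7): [0, 0, -7]
step 5 (PUSH -82): [0, 0, -7, -82]
step 6 (DUP): [0, 0, -7, -82, -82]
step 7 (MUL): [0, 0, -7, 6724]
step 8 (PUSH 14): [0, 0, -7, 6724, 14]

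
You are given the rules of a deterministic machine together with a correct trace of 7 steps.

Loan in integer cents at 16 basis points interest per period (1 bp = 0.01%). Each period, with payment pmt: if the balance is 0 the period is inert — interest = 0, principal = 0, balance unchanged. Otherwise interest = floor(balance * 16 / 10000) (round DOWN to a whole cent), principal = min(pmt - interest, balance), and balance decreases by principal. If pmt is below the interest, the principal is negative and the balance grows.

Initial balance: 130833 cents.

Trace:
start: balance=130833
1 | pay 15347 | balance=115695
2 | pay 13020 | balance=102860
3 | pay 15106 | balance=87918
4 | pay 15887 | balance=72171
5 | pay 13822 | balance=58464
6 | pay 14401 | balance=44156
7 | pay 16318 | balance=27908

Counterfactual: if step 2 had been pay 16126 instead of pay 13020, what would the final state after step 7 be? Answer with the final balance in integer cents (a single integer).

(re-executing from step 2 with the substitution; state before step 2: balance=115695)
2 | pay 16126 | balance=99754
3 | pay 15106 | balance=84807
4 | pay 15887 | balance=69055
5 | pay 13822 | balance=55343
6 | pay 14401 | balance=41030
7 | pay 16318 | balance=24777

24777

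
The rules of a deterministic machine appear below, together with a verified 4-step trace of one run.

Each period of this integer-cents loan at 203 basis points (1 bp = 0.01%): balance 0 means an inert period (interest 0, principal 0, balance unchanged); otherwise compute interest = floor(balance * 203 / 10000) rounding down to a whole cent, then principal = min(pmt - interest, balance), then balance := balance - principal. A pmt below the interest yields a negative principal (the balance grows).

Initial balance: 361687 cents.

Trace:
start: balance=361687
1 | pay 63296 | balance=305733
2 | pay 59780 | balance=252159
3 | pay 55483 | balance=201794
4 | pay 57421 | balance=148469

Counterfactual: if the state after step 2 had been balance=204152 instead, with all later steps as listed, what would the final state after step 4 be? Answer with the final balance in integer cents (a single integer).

98494

state after step 2 := balance=204152
3 | pay 55483 | balance=152813
4 | pay 57421 | balance=98494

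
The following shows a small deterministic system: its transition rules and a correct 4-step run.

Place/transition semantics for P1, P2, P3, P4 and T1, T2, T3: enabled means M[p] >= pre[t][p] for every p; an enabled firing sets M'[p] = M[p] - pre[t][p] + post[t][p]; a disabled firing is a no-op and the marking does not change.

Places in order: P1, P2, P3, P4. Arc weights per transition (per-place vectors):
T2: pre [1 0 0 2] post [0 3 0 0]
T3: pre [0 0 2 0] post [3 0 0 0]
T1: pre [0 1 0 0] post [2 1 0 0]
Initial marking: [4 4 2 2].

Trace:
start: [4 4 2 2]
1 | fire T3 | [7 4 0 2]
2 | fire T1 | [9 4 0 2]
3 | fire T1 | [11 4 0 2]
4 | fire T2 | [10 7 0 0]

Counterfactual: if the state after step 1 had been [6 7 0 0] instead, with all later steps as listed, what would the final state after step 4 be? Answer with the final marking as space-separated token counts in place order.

10 7 0 0

state after step 1 := [6 7 0 0]
2 | fire T1 | [8 7 0 0]
3 | fire T1 | [10 7 0 0]
4 | fire T2 | [10 7 0 0]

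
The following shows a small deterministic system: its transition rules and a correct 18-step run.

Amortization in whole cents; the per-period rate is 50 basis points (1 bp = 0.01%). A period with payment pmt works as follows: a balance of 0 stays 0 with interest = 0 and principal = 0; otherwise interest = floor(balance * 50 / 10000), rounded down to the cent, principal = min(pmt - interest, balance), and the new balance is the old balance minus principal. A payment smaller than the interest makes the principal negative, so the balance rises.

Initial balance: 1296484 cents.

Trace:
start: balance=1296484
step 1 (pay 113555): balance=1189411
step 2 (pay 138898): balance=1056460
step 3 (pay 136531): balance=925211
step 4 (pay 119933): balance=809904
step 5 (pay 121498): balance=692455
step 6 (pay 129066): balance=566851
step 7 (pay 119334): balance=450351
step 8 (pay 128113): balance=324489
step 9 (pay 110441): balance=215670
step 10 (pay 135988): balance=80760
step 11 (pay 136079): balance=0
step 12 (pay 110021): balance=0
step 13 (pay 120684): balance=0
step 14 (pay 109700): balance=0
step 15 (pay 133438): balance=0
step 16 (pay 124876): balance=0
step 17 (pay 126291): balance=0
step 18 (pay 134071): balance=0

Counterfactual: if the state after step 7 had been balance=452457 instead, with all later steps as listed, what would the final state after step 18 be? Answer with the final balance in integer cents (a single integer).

state after step 7 := balance=452457
step 8 (pay 128113): balance=326606
step 9 (pay 110441): balance=217798
step 10 (pay 135988): balance=82898
step 11 (pay 136079): balance=0
step 12 (pay 110021): balance=0
step 13 (pay 120684): balance=0
step 14 (pay 109700): balance=0
step 15 (pay 133438): balance=0
step 16 (pay 124876): balance=0
step 17 (pay 126291): balance=0
step 18 (pay 134071): balance=0

0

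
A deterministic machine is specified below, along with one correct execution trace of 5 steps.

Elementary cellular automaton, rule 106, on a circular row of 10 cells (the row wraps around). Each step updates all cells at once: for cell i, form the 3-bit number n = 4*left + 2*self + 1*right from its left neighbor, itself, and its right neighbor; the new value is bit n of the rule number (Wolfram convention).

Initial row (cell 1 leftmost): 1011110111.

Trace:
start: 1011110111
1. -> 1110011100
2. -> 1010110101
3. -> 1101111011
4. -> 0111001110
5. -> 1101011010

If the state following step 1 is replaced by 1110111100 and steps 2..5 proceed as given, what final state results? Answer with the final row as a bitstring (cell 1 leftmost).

0111101110

state after step 1 := 1110111100
2. -> 1011100101
3. -> 1110101011
4. -> 0011010110
5. -> 0111101110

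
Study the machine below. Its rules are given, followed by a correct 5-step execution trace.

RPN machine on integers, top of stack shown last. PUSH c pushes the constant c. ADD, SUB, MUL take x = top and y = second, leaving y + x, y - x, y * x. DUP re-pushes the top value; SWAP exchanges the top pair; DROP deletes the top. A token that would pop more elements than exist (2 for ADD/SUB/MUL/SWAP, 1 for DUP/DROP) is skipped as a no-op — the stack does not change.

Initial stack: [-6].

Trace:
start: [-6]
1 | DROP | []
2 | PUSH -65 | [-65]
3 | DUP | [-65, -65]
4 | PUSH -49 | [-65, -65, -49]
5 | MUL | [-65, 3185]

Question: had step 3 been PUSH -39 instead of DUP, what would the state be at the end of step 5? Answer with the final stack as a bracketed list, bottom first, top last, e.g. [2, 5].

[-65, 1911]

(re-executing from step 3 with the substitution; state before step 3: [-65])
3 | PUSH -39 | [-65, -39]
4 | PUSH -49 | [-65, -39, -49]
5 | MUL | [-65, 1911]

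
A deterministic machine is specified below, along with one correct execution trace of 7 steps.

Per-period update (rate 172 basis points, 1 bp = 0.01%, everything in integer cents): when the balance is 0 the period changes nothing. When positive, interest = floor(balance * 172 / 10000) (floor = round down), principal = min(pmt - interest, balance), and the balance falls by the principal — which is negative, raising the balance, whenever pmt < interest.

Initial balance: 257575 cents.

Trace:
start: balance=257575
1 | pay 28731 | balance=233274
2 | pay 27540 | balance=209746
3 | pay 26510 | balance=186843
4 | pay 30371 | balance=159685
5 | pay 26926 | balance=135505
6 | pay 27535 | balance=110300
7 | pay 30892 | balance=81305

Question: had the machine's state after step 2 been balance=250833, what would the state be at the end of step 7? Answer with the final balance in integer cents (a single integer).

state after step 2 := balance=250833
3 | pay 26510 | balance=228637
4 | pay 30371 | balance=202198
5 | pay 26926 | balance=178749
6 | pay 27535 | balance=154288
7 | pay 30892 | balance=126049

126049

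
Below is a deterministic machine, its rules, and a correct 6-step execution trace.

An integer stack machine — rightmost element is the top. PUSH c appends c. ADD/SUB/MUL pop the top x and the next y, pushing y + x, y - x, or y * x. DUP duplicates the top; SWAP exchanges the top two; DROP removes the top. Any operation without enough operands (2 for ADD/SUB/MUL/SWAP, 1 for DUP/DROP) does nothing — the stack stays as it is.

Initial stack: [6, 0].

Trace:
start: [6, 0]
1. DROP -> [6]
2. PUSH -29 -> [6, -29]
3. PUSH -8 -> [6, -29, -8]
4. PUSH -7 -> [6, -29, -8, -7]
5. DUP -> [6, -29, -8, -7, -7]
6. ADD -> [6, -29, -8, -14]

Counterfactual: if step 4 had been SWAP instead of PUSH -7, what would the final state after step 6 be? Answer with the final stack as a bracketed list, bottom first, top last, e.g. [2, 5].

[6, -8, -58]

(re-executing from step 4 with the substitution; state before step 4: [6, -29, -8])
4. SWAP -> [6, -8, -29]
5. DUP -> [6, -8, -29, -29]
6. ADD -> [6, -8, -58]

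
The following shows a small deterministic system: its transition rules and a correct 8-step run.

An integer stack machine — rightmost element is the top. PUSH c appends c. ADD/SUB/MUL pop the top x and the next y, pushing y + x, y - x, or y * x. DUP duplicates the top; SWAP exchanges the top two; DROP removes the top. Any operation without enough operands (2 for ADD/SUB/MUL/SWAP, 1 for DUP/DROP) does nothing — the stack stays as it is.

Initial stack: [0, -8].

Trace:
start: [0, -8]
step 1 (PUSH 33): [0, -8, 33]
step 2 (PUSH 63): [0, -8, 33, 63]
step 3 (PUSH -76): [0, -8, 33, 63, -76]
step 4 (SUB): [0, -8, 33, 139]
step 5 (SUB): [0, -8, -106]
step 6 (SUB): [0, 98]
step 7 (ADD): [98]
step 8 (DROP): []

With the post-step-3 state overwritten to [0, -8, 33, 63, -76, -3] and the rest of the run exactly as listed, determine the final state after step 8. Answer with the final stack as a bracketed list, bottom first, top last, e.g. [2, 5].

state after step 3 := [0, -8, 33, 63, -76, -3]
step 4 (SUB): [0, -8, 33, 63, -73]
step 5 (SUB): [0, -8, 33, 136]
step 6 (SUB): [0, -8, -103]
step 7 (ADD): [0, -111]
step 8 (DROP): [0]

[0]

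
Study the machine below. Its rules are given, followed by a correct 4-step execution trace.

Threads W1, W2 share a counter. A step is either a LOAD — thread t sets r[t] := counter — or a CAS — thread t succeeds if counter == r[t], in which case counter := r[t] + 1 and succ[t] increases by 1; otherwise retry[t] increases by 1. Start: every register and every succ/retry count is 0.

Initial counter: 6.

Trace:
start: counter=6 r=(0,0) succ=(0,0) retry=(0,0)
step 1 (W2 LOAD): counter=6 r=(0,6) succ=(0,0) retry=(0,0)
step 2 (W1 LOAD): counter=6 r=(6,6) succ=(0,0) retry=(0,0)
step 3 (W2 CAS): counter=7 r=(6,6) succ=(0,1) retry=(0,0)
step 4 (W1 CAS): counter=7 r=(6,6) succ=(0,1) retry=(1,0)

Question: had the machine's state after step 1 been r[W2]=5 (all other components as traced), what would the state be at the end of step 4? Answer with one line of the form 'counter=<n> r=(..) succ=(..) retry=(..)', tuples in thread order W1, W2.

counter=7 r=(6,5) succ=(1,0) retry=(0,1)

state after step 1 := counter=6 r=(0,5) succ=(0,0) retry=(0,0)
step 2 (W1 LOAD): counter=6 r=(6,5) succ=(0,0) retry=(0,0)
step 3 (W2 CAS): counter=6 r=(6,5) succ=(0,0) retry=(0,1)
step 4 (W1 CAS): counter=7 r=(6,5) succ=(1,0) retry=(0,1)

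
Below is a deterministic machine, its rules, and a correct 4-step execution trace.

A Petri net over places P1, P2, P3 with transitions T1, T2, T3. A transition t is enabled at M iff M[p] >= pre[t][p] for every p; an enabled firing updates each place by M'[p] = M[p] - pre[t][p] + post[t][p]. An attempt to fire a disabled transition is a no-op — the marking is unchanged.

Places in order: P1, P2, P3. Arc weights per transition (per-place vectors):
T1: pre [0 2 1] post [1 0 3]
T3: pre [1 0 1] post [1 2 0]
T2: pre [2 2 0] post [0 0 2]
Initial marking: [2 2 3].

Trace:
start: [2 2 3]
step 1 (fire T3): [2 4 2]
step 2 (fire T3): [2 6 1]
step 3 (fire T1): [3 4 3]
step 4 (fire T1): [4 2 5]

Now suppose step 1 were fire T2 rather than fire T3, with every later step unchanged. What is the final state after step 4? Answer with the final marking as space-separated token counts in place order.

(re-executing from step 1 with the substitution; state before step 1: [2 2 3])
step 1 (fire T2): [0 0 5]
step 2 (fire T3): [0 0 5]
step 3 (fire T1): [0 0 5]
step 4 (fire T1): [0 0 5]

0 0 5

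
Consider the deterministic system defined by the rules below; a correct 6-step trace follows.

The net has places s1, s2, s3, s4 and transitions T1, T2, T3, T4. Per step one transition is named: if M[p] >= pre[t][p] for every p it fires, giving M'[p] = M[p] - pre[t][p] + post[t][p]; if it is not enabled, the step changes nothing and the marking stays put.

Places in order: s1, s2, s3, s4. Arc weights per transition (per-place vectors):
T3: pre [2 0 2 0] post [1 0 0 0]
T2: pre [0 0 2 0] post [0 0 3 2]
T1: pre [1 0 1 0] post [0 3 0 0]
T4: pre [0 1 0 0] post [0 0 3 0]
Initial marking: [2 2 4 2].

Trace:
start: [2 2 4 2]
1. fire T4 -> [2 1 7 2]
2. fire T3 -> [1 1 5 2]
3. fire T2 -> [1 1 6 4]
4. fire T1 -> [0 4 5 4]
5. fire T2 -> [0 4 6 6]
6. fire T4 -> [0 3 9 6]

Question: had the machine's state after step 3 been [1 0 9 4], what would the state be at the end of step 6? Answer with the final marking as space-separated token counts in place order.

state after step 3 := [1 0 9 4]
4. fire T1 -> [0 3 8 4]
5. fire T2 -> [0 3 9 6]
6. fire T4 -> [0 2 12 6]

0 2 12 6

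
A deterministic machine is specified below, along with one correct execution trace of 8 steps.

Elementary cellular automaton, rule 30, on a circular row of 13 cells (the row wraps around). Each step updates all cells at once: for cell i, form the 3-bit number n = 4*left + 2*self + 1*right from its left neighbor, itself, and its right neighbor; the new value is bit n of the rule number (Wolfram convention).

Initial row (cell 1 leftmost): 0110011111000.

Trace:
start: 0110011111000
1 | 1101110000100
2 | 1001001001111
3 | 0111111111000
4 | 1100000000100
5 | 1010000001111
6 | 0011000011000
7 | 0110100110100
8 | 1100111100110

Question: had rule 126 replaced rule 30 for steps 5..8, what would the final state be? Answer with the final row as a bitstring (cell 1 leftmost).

1100111100110

(re-executing steps 5..8 under rule 126; state before step 5: 1100000000100)
5 | 1110000001111
6 | 0011000011000
7 | 0111100111100
8 | 1100111100110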